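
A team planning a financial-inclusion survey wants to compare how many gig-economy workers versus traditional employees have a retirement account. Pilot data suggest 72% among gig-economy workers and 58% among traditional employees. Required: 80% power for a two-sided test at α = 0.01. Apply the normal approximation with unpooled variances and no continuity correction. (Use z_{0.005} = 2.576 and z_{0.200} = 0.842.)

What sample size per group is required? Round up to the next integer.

n = (z_{α/2} + z_β)² · [p₁(1−p₁) + p₂(1−p₂)] / (p₁ − p₂)²
  = (2.576 + 0.842)² · (0.72·0.28 + 0.58·0.42) / (0.14)²
  = (3.418)² · (0.2016 + 0.2436) / 0.0196
  = 11.6827 · 0.4452 / 0.0196
  = 265.36
Round up → n = 266 per group.

n = 266 per group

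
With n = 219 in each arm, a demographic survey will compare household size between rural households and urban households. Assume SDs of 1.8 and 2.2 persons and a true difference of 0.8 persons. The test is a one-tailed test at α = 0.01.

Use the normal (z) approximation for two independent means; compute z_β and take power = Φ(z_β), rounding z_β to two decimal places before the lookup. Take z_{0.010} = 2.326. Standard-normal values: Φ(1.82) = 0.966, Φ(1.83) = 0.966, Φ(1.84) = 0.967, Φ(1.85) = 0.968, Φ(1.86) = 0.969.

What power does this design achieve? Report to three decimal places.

Power ≈ 0.967

z_β = δ·√(n/(σ₁²+σ₂²)) − z_α
    = 0.8 · √(219/8.08) − 2.326
    = 0.8 · 5.20615 − 2.326
    = 4.1649 − 2.326 = 1.8389 → 1.84
Power = Φ(1.84) = 0.967.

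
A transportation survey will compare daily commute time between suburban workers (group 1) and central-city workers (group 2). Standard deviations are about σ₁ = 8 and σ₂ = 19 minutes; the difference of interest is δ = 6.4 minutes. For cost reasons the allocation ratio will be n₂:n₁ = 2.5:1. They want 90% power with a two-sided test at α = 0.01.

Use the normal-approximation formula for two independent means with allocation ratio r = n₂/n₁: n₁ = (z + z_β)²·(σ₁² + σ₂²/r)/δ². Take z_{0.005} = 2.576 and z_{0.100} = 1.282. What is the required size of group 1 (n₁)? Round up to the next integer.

n₁ = (z_{α/2} + z_β)² · (σ₁² + σ₂²/r) / δ²
   = (2.576 + 1.282)² · (8² + 19²/2.5) / 6.4²
   = 14.8842 · (64 + 144.4) / 40.96
   = 14.8842 · 208.4 / 40.96
   = 75.73
Round up → n₁ = 76; n₂ = r·n₁ = 2.5 × 76 = 190.

n₁ = 76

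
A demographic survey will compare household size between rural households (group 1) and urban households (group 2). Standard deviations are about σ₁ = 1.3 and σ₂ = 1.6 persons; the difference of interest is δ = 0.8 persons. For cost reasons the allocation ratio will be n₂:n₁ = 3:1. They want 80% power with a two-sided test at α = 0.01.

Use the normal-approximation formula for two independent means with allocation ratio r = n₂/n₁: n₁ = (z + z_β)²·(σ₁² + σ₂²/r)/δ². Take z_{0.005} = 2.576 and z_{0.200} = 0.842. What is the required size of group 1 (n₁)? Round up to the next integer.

n₁ = (z_{α/2} + z_β)² · (σ₁² + σ₂²/r) / δ²
   = (2.576 + 0.842)² · (1.3² + 1.6²/3) / 0.8²
   = 11.6827 · (1.69 + 0.85333) / 0.64
   = 11.6827 · 2.5433 / 0.64
   = 46.43
Round up → n₁ = 47; n₂ = r·n₁ = 3 × 47 = 141.

n₁ = 47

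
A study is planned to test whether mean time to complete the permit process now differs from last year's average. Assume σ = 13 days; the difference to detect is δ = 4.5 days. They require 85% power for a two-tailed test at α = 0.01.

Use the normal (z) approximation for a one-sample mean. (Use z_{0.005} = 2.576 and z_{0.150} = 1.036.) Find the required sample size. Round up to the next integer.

n = (z_{α/2} + z_β)² · σ² / δ²
  = (2.576 + 1.036)² · 13² / 4.5²
  = 13.0465 · 169 / 20.25
  = 108.88
Round up → n = 109.

n = 109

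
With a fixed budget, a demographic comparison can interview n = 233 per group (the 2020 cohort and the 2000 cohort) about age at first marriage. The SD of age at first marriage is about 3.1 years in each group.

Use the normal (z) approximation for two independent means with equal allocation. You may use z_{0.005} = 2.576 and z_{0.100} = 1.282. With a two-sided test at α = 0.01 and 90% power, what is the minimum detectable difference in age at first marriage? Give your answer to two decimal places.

Minimum detectable difference ≈ 1.11 years

δ = (z_{α/2} + z_β) · √((σ₁²+σ₂²)/n)
  = (2.576 + 1.282) · √(19.22/233)
  = 3.858 · √0.08249
  = 3.858 · 0.2872
  = 1.1081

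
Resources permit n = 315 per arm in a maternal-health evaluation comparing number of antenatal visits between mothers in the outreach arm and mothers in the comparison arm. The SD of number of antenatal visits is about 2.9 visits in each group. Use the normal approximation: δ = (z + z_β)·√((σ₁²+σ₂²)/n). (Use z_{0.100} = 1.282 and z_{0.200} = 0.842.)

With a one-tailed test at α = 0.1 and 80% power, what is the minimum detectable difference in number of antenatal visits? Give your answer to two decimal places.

Minimum detectable difference ≈ 0.49 visits

δ = (z_α + z_β) · √((σ₁²+σ₂²)/n)
  = (1.282 + 0.842) · √(16.82/315)
  = 2.124 · √0.0534
  = 2.124 · 0.2311
  = 0.4908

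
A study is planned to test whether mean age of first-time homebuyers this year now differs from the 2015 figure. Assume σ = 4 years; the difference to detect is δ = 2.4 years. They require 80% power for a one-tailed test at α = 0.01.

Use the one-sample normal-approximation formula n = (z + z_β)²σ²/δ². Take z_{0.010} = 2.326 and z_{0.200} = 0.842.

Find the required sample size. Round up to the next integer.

n = 28

n = (z_α + z_β)² · σ² / δ²
  = (2.326 + 0.842)² · 4² / 2.4²
  = 10.0362 · 16 / 5.76
  = 27.88
Round up → n = 28.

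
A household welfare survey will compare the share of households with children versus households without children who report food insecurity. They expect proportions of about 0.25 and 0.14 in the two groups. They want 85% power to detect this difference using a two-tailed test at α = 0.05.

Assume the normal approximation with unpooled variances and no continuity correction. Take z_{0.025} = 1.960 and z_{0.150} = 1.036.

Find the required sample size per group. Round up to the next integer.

n = 229 per group

n = (z_{α/2} + z_β)² · [p₁(1−p₁) + p₂(1−p₂)] / (p₁ − p₂)²
  = (1.960 + 1.036)² · (0.25·0.75 + 0.14·0.86) / (0.11)²
  = (2.996)² · (0.1875 + 0.1204) / 0.0121
  = 8.9760 · 0.3079 / 0.0121
  = 228.41
Round up → n = 229 per group.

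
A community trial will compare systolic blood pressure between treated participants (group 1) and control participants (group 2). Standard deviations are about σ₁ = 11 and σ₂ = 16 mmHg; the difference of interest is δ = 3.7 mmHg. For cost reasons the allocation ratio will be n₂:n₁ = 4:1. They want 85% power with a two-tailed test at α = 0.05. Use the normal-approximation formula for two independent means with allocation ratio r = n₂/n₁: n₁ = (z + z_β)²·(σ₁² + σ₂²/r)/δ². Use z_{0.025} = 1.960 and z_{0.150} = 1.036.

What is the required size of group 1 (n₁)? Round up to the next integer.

n₁ = (z_{α/2} + z_β)² · (σ₁² + σ₂²/r) / δ²
   = (1.960 + 1.036)² · (11² + 16²/4) / 3.7²
   = 8.9760 · (121 + 64) / 13.69
   = 8.9760 · 185 / 13.69
   = 121.30
Round up → n₁ = 122; n₂ = r·n₁ = 4 × 122 = 488.

n₁ = 122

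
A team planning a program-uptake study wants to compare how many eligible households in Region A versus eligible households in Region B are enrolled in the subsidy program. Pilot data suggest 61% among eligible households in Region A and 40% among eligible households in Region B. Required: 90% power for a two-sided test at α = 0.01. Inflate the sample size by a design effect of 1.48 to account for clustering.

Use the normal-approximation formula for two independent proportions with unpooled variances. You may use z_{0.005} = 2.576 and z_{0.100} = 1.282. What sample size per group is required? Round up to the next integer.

n = 239 per group

n = (z_{α/2} + z_β)² · [p₁(1−p₁) + p₂(1−p₂)] / (p₁ − p₂)²
  = (2.576 + 1.282)² · (0.61·0.39 + 0.40·0.60) / (0.21)²
  = (3.858)² · (0.2379 + 0.2400) / 0.0441
  = 14.8842 · 0.4779 / 0.0441
  = 161.30
Design effect: 1.48 × 161.30 = 238.72.
Round up → n = 239 per group.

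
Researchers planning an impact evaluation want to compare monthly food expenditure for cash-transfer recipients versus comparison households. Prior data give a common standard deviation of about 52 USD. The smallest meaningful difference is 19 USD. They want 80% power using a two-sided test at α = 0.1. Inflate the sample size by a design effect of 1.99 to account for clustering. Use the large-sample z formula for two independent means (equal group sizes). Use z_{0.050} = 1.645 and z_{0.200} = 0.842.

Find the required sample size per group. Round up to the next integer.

n = 185 per group

n = (z_{α/2} + z_β)² · (σ₁² + σ₂²) / δ²
  = (1.645 + 0.842)² · (2·52² = 5408) / 19²
  = 6.1852 · 5408 / 361
  = 92.66
Design effect: 1.99 × 92.66 = 184.39.
Round up → n = 185 per group.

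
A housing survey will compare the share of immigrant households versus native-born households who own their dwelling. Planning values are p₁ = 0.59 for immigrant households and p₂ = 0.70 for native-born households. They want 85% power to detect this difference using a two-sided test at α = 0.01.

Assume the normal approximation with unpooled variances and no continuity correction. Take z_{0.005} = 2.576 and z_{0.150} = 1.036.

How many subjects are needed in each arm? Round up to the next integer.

n = 488 per group

n = (z_{α/2} + z_β)² · [p₁(1−p₁) + p₂(1−p₂)] / (p₁ − p₂)²
  = (2.576 + 1.036)² · (0.59·0.41 + 0.70·0.30) / (-0.11)²
  = (3.612)² · (0.2419 + 0.2100) / 0.0121
  = 13.0465 · 0.4519 / 0.0121
  = 487.25
Round up → n = 488 per group.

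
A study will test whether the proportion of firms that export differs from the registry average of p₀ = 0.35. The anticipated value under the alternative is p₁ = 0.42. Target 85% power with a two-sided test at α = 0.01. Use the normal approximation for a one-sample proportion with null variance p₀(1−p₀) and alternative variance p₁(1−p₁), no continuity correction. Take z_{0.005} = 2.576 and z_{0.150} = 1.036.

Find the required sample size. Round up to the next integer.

n = [z_{α/2}·√(p₀q₀) + z_β·√(p₁q₁)]² / (p₁ − p₀)²
  = [2.576·√(0.35·0.65) + 1.036·√(0.42·0.58)]² / (0.07)²
  = [2.576·0.4770 + 1.036·0.4936]² / 0.0049
  = [1.7400]² / 0.0049
  = 617.88
Round up → n = 618.

n = 618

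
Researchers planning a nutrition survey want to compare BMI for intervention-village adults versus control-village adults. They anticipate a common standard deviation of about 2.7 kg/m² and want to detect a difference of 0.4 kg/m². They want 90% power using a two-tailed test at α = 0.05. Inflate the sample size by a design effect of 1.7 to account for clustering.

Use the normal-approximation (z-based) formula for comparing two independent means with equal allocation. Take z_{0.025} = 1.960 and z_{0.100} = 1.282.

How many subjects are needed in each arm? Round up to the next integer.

n = 1629 per group

n = (z_{α/2} + z_β)² · (σ₁² + σ₂²) / δ²
  = (1.960 + 1.282)² · (2·2.7² = 14.58) / 0.4²
  = 10.5106 · 14.58 / 0.16
  = 957.78
Design effect: 1.7 × 957.78 = 1628.22.
Round up → n = 1629 per group.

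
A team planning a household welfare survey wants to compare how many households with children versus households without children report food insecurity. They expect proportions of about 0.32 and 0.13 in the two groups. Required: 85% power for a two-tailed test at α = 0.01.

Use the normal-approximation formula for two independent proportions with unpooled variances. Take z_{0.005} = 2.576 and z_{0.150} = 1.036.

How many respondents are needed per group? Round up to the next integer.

n = 120 per group

n = (z_{α/2} + z_β)² · [p₁(1−p₁) + p₂(1−p₂)] / (p₁ − p₂)²
  = (2.576 + 1.036)² · (0.32·0.68 + 0.13·0.87) / (0.19)²
  = (3.612)² · (0.2176 + 0.1131) / 0.0361
  = 13.0465 · 0.3307 / 0.0361
  = 119.52
Round up → n = 120 per group.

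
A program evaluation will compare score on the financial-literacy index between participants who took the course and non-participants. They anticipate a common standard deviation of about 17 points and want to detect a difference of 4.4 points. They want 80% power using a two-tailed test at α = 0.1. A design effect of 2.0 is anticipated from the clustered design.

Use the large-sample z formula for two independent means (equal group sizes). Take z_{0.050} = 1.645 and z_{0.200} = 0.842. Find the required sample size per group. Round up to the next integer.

n = 370 per group

n = (z_{α/2} + z_β)² · (σ₁² + σ₂²) / δ²
  = (1.645 + 0.842)² · (2·17² = 578) / 4.4²
  = 6.1852 · 578 / 19.36
  = 184.66
Design effect: 2.0 × 184.66 = 369.32.
Round up → n = 370 per group.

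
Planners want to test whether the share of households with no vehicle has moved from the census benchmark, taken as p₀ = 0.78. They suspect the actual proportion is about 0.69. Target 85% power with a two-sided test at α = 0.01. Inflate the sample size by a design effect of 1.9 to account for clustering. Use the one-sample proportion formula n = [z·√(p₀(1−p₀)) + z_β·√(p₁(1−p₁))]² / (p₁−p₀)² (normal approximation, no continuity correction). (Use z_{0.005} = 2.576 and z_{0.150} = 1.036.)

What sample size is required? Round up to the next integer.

n = [z_{α/2}·√(p₀q₀) + z_β·√(p₁q₁)]² / (p₁ − p₀)²
  = [2.576·√(0.78·0.22) + 1.036·√(0.69·0.31)]² / (-0.09)²
  = [2.576·0.4142 + 1.036·0.4625]² / 0.0081
  = [1.5462]² / 0.0081
  = 295.17
Design effect: 1.9 × 295.17 = 560.82.
Round up → n = 561.

n = 561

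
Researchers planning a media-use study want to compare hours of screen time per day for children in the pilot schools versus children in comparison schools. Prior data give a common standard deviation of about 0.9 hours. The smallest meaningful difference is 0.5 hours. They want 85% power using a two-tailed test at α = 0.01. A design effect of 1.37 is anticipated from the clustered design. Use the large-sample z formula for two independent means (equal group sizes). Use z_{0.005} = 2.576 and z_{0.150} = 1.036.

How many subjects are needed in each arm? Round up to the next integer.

n = 116 per group

n = (z_{α/2} + z_β)² · (σ₁² + σ₂²) / δ²
  = (2.576 + 1.036)² · (2·0.9² = 1.62) / 0.5²
  = 13.0465 · 1.62 / 0.25
  = 84.54
Design effect: 1.37 × 84.54 = 115.82.
Round up → n = 116 per group.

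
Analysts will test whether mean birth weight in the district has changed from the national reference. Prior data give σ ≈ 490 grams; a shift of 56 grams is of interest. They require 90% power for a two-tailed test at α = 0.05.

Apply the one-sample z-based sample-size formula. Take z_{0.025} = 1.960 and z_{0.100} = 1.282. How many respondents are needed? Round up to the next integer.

n = (z_{α/2} + z_β)² · σ² / δ²
  = (1.960 + 1.282)² · 490² / 56²
  = 10.5106 · 240100 / 3136
  = 804.72
Round up → n = 805.

n = 805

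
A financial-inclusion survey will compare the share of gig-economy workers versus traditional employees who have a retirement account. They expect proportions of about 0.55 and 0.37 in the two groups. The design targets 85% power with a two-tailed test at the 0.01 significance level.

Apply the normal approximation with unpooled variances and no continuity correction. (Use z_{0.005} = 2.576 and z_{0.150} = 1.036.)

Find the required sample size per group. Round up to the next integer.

n = (z_{α/2} + z_β)² · [p₁(1−p₁) + p₂(1−p₂)] / (p₁ − p₂)²
  = (2.576 + 1.036)² · (0.55·0.45 + 0.37·0.63) / (0.18)²
  = (3.612)² · (0.2475 + 0.2331) / 0.0324
  = 13.0465 · 0.4806 / 0.0324
  = 193.52
Round up → n = 194 per group.

n = 194 per group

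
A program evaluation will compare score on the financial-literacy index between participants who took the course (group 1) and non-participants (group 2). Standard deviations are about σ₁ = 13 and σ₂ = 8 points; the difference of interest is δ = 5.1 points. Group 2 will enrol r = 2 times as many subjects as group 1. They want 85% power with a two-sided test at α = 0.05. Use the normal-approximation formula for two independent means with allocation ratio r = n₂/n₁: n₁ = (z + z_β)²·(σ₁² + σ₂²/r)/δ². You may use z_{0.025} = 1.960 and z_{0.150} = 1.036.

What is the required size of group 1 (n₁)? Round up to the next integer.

n₁ = (z_{α/2} + z_β)² · (σ₁² + σ₂²/r) / δ²
   = (1.960 + 1.036)² · (13² + 8²/2) / 5.1²
   = 8.9760 · (169 + 32) / 26.01
   = 8.9760 · 201 / 26.01
   = 69.36
Round up → n₁ = 70; n₂ = r·n₁ = 2 × 70 = 140.

n₁ = 70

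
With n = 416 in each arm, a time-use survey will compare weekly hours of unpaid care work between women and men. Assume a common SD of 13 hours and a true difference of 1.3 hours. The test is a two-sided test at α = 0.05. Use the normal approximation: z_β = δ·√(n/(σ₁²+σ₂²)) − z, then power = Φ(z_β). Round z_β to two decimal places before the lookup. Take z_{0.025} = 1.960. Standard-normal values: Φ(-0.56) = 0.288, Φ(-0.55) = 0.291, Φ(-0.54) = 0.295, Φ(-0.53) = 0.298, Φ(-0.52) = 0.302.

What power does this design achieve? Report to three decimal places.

z_β = δ·√(n/(σ₁²+σ₂²)) − z_{α/2}
    = 1.3 · √(416/338) − 1.960
    = 1.3 · 1.10940 − 1.960
    = 1.4422 − 1.960 = -0.5178 → -0.52
Power = Φ(-0.52) = 0.302.

Power ≈ 0.302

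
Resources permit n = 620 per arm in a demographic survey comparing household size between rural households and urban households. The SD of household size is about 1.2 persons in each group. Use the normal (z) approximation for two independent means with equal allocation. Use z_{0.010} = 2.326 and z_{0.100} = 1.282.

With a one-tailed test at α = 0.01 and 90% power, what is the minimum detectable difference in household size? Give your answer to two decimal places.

δ = (z_α + z_β) · √((σ₁²+σ₂²)/n)
  = (2.326 + 1.282) · √(2.88/620)
  = 3.608 · √0.00465
  = 3.608 · 0.0682
  = 0.2459

Minimum detectable difference ≈ 0.25 persons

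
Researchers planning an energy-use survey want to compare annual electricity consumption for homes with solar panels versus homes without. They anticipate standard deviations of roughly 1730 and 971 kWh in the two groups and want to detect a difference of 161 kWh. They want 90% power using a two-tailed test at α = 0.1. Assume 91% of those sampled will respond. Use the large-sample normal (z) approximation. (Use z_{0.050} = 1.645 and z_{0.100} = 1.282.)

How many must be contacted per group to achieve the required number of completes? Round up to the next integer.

n = (z_{α/2} + z_β)² · (σ₁² + σ₂²) / δ²
  = (1.645 + 1.282)² · (1730² + 971² = 3935741) / 161²
  = 8.5673 · 3935741 / 25921
  = 1300.83
Adjust for 91% response: 1300.83 / 0.91 = 1429.48.
Round up → n = 1430 per group.

n = 1430 per group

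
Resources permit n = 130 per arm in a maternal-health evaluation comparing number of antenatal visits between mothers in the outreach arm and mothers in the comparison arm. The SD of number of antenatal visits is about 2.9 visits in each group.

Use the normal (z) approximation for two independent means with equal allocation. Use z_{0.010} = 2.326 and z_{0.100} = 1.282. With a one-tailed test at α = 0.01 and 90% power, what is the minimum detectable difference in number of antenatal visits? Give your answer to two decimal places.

δ = (z_α + z_β) · √((σ₁²+σ₂²)/n)
  = (2.326 + 1.282) · √(16.82/130)
  = 3.608 · √0.12938
  = 3.608 · 0.3597
  = 1.2978

Minimum detectable difference ≈ 1.30 visits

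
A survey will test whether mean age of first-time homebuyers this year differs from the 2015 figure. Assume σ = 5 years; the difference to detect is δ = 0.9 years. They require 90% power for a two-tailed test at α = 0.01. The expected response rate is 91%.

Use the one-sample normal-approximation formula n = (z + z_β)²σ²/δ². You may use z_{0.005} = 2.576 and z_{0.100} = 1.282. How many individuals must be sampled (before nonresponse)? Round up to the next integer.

n = 505

n = (z_{α/2} + z_β)² · σ² / δ²
  = (2.576 + 1.282)² · 5² / 0.9²
  = 14.8842 · 25 / 0.81
  = 459.39
Adjust for 91% response: 459.39 / 0.91 = 504.82.
Round up → n = 505.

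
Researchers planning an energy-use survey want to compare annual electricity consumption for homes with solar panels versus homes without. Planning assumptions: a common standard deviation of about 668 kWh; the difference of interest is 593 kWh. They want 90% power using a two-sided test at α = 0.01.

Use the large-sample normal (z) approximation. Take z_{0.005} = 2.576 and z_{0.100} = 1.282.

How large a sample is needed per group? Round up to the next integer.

n = (z_{α/2} + z_β)² · (σ₁² + σ₂²) / δ²
  = (2.576 + 1.282)² · (2·668² = 892448) / 593²
  = 14.8842 · 892448 / 351649
  = 37.77
Round up → n = 38 per group.

n = 38 per group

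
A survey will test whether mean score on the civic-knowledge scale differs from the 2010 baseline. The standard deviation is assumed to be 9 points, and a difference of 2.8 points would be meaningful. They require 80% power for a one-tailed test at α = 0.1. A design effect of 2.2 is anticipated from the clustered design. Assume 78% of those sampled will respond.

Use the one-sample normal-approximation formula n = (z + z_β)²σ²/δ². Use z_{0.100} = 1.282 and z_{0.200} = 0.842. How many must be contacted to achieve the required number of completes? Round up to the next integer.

n = 132

n = (z_α + z_β)² · σ² / δ²
  = (1.282 + 0.842)² · 9² / 2.8²
  = 4.5114 · 81 / 7.84
  = 46.61
Design effect: 2.2 × 46.61 = 102.54.
Adjust for 78% response: 102.54 / 0.78 = 131.46.
Round up → n = 132.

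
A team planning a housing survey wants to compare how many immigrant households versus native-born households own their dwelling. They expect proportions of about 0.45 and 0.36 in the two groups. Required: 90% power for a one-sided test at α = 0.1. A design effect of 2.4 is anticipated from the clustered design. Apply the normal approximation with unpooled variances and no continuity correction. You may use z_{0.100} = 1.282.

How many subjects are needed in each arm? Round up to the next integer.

n = 931 per group

n = (z_α + z_β)² · [p₁(1−p₁) + p₂(1−p₂)] / (p₁ − p₂)²
  = (1.282 + 1.282)² · (0.45·0.55 + 0.36·0.64) / (0.09)²
  = (2.564)² · (0.2475 + 0.2304) / 0.0081
  = 6.5741 · 0.4779 / 0.0081
  = 387.87
Design effect: 2.4 × 387.87 = 930.89.
Round up → n = 931 per group.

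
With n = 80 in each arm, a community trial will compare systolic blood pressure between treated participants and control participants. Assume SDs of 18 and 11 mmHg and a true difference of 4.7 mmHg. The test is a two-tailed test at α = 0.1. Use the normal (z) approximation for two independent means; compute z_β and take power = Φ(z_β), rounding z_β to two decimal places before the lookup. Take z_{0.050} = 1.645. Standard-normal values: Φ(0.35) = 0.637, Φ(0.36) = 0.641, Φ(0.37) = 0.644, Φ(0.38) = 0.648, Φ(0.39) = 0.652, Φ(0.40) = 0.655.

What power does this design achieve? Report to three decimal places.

z_β = δ·√(n/(σ₁²+σ₂²)) − z_{α/2}
    = 4.7 · √(80/445) − 1.645
    = 4.7 · 0.42400 − 1.645
    = 1.9928 − 1.645 = 0.3478 → 0.35
Power = Φ(0.35) = 0.637.

Power ≈ 0.637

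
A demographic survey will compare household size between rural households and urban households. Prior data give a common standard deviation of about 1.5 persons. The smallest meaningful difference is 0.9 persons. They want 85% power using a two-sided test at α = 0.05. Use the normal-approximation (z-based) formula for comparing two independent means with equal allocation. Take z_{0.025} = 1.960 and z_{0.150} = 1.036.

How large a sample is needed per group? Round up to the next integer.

n = (z_{α/2} + z_β)² · (σ₁² + σ₂²) / δ²
  = (1.960 + 1.036)² · (2·1.5² = 4.5) / 0.9²
  = 8.9760 · 4.5 / 0.81
  = 49.87
Round up → n = 50 per group.

n = 50 per group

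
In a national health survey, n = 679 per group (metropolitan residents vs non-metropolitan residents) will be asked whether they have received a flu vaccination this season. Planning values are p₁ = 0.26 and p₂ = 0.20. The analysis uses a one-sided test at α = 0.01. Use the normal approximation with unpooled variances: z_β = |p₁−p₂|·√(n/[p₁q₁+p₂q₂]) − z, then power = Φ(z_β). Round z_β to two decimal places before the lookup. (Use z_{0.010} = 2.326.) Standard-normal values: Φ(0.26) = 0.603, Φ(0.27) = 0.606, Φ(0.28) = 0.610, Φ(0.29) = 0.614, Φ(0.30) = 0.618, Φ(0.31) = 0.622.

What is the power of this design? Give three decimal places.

z_β = |p₁−p₂|·√(n/[p₁q₁+p₂q₂]) − z_α
    = 0.06 · √(679/0.3524) − 2.326
    = 0.06 · 43.8952 − 2.326
    = 2.6337 − 2.326 = 0.3077 → 0.31
Power = Φ(0.31) = 0.622.

Power ≈ 0.622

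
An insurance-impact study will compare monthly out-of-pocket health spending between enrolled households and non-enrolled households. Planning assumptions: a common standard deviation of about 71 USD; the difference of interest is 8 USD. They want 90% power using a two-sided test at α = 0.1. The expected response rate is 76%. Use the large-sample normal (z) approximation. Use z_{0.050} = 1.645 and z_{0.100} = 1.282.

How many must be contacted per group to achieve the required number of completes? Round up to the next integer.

n = 1776 per group

n = (z_{α/2} + z_β)² · (σ₁² + σ₂²) / δ²
  = (1.645 + 1.282)² · (2·71² = 10082) / 8²
  = 8.5673 · 10082 / 64
  = 1349.62
Adjust for 76% response: 1349.62 / 0.76 = 1775.82.
Round up → n = 1776 per group.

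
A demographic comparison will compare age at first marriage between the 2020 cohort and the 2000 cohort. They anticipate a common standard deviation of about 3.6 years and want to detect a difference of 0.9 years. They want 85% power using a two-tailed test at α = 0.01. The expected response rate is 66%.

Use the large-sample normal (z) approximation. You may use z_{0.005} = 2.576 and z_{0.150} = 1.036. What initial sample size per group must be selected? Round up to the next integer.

n = (z_{α/2} + z_β)² · (σ₁² + σ₂²) / δ²
  = (2.576 + 1.036)² · (2·3.6² = 25.92) / 0.9²
  = 13.0465 · 25.92 / 0.81
  = 417.49
Adjust for 66% response: 417.49 / 0.66 = 632.56.
Round up → n = 633 per group.

n = 633 per group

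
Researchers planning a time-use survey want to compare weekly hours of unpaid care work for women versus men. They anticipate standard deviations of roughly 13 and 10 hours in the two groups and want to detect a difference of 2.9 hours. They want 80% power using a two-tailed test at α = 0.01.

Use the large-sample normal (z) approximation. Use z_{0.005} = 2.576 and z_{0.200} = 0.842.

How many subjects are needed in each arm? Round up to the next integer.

n = 374 per group

n = (z_{α/2} + z_β)² · (σ₁² + σ₂²) / δ²
  = (2.576 + 0.842)² · (13² + 10² = 269) / 2.9²
  = 11.6827 · 269 / 8.41
  = 373.68
Round up → n = 374 per group.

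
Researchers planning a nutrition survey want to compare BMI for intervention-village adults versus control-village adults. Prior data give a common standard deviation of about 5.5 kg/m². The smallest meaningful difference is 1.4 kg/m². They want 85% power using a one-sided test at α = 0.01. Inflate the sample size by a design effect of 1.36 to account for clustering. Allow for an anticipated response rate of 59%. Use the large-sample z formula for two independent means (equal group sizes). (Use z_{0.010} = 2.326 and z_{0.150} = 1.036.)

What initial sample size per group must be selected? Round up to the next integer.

n = (z_α + z_β)² · (σ₁² + σ₂²) / δ²
  = (2.326 + 1.036)² · (2·5.5² = 60.5) / 1.4²
  = 11.3030 · 60.5 / 1.96
  = 348.89
Design effect: 1.36 × 348.89 = 474.50.
Adjust for 59% response: 474.50 / 0.59 = 804.23.
Round up → n = 805 per group.

n = 805 per group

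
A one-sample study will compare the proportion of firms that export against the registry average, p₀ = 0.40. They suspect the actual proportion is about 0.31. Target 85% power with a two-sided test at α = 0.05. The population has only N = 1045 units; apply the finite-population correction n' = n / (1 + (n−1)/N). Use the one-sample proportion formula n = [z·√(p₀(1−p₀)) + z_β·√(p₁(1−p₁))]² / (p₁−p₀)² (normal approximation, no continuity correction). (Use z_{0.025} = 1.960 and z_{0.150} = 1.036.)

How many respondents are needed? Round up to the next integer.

n = [z_{α/2}·√(p₀q₀) + z_β·√(p₁q₁)]² / (p₁ − p₀)²
  = [1.960·√(0.40·0.60) + 1.036·√(0.31·0.69)]² / (-0.09)²
  = [1.960·0.4899 + 1.036·0.4625]² / 0.0081
  = [1.4393]² / 0.0081
  = 255.77
Finite-population correction (N = 1045): 255.77 / (1 + (255.77 − 1)/1045) = 205.63.
Round up → n = 206.

n = 206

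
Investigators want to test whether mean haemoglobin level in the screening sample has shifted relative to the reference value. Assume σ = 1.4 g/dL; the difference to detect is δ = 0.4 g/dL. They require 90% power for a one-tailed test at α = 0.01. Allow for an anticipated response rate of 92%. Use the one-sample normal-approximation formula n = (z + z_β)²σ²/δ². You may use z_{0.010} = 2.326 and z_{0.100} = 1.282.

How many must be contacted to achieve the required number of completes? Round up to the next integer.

n = 174

n = (z_α + z_β)² · σ² / δ²
  = (2.326 + 1.282)² · 1.4² / 0.4²
  = 13.0177 · 1.96 / 0.16
  = 159.47
Adjust for 92% response: 159.47 / 0.92 = 173.33.
Round up → n = 174.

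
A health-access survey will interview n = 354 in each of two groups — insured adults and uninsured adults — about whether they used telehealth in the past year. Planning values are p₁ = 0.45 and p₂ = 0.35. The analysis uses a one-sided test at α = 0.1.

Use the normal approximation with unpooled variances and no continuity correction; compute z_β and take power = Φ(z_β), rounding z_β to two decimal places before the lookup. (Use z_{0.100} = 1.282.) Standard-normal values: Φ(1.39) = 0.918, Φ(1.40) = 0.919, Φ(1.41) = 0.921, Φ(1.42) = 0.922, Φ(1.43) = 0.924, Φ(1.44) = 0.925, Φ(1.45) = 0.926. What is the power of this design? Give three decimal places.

Power ≈ 0.926

z_β = |p₁−p₂|·√(n/[p₁q₁+p₂q₂]) − z_α
    = 0.10 · √(354/0.4750) − 1.282
    = 0.10 · 27.2995 − 1.282
    = 2.7300 − 1.282 = 1.4480 → 1.45
Power = Φ(1.45) = 0.926.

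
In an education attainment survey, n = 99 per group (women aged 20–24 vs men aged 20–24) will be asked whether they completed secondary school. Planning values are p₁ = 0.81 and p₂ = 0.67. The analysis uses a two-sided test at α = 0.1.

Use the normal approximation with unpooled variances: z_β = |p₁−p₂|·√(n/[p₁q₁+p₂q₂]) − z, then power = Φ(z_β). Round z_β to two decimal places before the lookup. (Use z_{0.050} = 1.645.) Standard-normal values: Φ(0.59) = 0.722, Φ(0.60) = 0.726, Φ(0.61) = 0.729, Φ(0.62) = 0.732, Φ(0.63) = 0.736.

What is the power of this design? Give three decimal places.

Power ≈ 0.736

z_β = |p₁−p₂|·√(n/[p₁q₁+p₂q₂]) − z_{α/2}
    = 0.14 · √(99/0.3750) − 1.645
    = 0.14 · 16.2481 − 1.645
    = 2.2747 − 1.645 = 0.6297 → 0.63
Power = Φ(0.63) = 0.736.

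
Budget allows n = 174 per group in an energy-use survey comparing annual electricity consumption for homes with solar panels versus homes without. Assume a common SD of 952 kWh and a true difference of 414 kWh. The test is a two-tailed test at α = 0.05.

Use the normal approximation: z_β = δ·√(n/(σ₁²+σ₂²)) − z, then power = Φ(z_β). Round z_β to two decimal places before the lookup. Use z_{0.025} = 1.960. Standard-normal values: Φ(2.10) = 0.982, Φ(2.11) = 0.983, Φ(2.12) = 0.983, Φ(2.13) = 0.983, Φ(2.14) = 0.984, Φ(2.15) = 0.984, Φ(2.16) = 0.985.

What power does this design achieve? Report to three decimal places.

Power ≈ 0.982

z_β = δ·√(n/(σ₁²+σ₂²)) − z_{α/2}
    = 414 · √(174/1812608) − 1.960
    = 414 · 0.00980 − 1.960
    = 4.0562 − 1.960 = 2.0962 → 2.10
Power = Φ(2.10) = 0.982.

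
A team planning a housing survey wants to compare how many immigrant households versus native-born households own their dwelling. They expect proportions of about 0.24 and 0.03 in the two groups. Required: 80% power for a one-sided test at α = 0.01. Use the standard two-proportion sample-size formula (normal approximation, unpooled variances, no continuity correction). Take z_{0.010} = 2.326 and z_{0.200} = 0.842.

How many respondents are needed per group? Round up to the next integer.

n = 49 per group

n = (z_α + z_β)² · [p₁(1−p₁) + p₂(1−p₂)] / (p₁ − p₂)²
  = (2.326 + 0.842)² · (0.24·0.76 + 0.03·0.97) / (0.21)²
  = (3.168)² · (0.1824 + 0.0291) / 0.0441
  = 10.0362 · 0.2115 / 0.0441
  = 48.13
Round up → n = 49 per group.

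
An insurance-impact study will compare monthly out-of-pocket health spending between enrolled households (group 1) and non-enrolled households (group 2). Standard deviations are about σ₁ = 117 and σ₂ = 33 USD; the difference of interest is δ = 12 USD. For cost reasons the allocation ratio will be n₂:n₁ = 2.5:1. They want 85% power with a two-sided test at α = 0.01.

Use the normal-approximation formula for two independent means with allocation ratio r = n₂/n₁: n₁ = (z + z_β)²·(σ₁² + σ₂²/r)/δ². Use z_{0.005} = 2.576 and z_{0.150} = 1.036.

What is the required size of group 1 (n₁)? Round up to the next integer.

n₁ = 1280

n₁ = (z_{α/2} + z_β)² · (σ₁² + σ₂²/r) / δ²
   = (2.576 + 1.036)² · (117² + 33²/2.5) / 12²
   = 13.0465 · (13689 + 435.6) / 144
   = 13.0465 · 14124.6 / 144
   = 1279.70
Round up → n₁ = 1280; n₂ = r·n₁ = 2.5 × 1280 = 3200.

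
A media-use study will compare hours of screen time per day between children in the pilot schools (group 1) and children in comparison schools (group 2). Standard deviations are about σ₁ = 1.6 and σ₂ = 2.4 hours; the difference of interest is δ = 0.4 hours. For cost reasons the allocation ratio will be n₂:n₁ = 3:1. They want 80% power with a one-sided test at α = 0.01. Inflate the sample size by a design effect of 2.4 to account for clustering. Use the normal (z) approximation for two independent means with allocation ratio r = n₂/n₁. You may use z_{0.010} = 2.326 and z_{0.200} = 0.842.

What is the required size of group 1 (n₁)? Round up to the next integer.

n₁ = 675

n₁ = (z_α + z_β)² · (σ₁² + σ₂²/r) / δ²
   = (2.326 + 0.842)² · (1.6² + 2.4²/3) / 0.4²
   = 10.0362 · (2.56 + 1.92) / 0.16
   = 10.0362 · 4.48 / 0.16
   = 281.01
Design effect: 2.4 × 281.01 = 674.43.
Round up → n₁ = 675; n₂ = r·n₁ = 3 × 675 = 2025.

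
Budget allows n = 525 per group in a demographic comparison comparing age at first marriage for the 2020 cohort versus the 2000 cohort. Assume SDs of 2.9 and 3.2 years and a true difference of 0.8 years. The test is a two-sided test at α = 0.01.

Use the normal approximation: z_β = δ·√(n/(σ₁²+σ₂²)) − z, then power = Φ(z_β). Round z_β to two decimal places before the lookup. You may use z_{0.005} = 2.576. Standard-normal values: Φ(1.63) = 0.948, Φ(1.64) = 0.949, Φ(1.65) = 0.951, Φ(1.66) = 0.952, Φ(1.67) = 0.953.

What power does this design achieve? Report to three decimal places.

Power ≈ 0.953

z_β = δ·√(n/(σ₁²+σ₂²)) − z_{α/2}
    = 0.8 · √(525/18.65) − 2.576
    = 0.8 · 5.30567 − 2.576
    = 4.2445 − 2.576 = 1.6685 → 1.67
Power = Φ(1.67) = 0.953.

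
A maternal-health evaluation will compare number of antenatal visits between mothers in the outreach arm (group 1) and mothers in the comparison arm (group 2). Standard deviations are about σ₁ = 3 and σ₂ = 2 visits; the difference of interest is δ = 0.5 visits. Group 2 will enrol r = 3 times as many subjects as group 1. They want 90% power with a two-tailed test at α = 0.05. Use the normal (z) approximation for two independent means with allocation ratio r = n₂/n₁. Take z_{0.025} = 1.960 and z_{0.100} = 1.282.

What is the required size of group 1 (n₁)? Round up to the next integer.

n₁ = 435

n₁ = (z_{α/2} + z_β)² · (σ₁² + σ₂²/r) / δ²
   = (1.960 + 1.282)² · (3² + 2²/3) / 0.5²
   = 10.5106 · (9 + 1.3333) / 0.25
   = 10.5106 · 10.3333 / 0.25
   = 434.44
Round up → n₁ = 435; n₂ = r·n₁ = 3 × 435 = 1305.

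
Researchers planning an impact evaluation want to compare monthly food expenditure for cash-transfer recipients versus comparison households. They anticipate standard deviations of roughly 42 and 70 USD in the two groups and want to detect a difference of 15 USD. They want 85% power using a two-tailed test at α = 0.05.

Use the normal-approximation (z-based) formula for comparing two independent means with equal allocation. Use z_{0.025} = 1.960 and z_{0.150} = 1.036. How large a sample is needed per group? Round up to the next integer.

n = (z_{α/2} + z_β)² · (σ₁² + σ₂²) / δ²
  = (1.960 + 1.036)² · (42² + 70² = 6664) / 15²
  = 8.9760 · 6664 / 225
  = 265.85
Round up → n = 266 per group.

n = 266 per group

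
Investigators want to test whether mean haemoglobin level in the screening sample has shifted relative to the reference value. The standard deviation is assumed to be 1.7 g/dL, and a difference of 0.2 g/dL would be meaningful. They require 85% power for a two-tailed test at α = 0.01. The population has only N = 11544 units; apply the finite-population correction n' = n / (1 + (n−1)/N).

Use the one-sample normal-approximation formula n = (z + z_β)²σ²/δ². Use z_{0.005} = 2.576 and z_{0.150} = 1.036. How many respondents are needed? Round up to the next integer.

n = (z_{α/2} + z_β)² · σ² / δ²
  = (2.576 + 1.036)² · 1.7² / 0.2²
  = 13.0465 · 2.89 / 0.04
  = 942.61
Finite-population correction (N = 11544): 942.61 / (1 + (942.61 − 1)/11544) = 871.52.
Round up → n = 872.

n = 872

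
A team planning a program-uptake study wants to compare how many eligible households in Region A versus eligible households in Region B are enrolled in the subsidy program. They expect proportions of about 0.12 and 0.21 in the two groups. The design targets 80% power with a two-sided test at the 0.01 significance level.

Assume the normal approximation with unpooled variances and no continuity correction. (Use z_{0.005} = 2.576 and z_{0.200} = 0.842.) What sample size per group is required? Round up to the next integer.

n = (z_{α/2} + z_β)² · [p₁(1−p₁) + p₂(1−p₂)] / (p₁ − p₂)²
  = (2.576 + 0.842)² · (0.12·0.88 + 0.21·0.79) / (-0.09)²
  = (3.418)² · (0.1056 + 0.1659) / 0.0081
  = 11.6827 · 0.2715 / 0.0081
  = 391.59
Round up → n = 392 per group.

n = 392 per group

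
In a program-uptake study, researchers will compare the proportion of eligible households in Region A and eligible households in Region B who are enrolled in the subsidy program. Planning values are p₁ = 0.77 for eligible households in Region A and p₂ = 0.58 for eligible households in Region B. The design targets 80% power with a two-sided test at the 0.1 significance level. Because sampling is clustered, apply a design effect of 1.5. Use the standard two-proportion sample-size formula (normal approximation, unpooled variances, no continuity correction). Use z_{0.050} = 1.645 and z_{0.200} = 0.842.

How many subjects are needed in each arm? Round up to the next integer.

n = 109 per group

n = (z_{α/2} + z_β)² · [p₁(1−p₁) + p₂(1−p₂)] / (p₁ − p₂)²
  = (1.645 + 0.842)² · (0.77·0.23 + 0.58·0.42) / (0.19)²
  = (2.487)² · (0.1771 + 0.2436) / 0.0361
  = 6.1852 · 0.4207 / 0.0361
  = 72.08
Design effect: 1.5 × 72.08 = 108.12.
Round up → n = 109 per group.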